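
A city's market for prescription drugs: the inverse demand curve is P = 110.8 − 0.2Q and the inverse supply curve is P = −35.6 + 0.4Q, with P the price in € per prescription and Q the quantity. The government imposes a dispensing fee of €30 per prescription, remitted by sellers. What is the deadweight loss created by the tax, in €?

Rewrite in direct form: Qd = 554 − 5P and Qs = 2.5P + 89.
Before the tax: set 554 − 5P = 2.5P + 89 → P* = €62, Q* = 244.
With the tax collected from sellers, supply shifts: Qs = 2.5(P − 30) + 89.
Solving gives Q = 194 with buyers paying €72 and sellers receiving €42 (the €30 wedge).
Quantity falls by |ΔQ| = |244 − 194| = 50.
DWL = ½ · t · |ΔQ| = ½ · 30 · 50 = €750.

Deadweight loss = €750.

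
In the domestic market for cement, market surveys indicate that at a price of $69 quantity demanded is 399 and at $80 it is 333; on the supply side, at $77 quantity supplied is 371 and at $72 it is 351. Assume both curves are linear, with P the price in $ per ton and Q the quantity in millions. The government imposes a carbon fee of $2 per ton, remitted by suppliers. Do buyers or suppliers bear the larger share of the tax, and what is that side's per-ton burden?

Demand slope: (333 − 399)/(80 − 69) = -6, so Qd = 813 − 6P.
Supply slope: (351 − 371)/(72 − 77) = 4, so Qs = 4P + 63.
Without the tax, 813 − 6P = 4P + 63 gives 10P = 750, so P* = $75 and Q* = 363.
With the tax collected from suppliers, supply shifts: Qs = 4(P − 2) + 63.
Solving gives Q = 358.2 with buyers paying $75.8 and suppliers receiving $73.8 (the $2 wedge).
Per-ton burden: buyers $0.8, suppliers $1.2.
Suppliers take the larger share because supply is less price-elastic here (demand slope 6 vs supply slope 4).
The less price-elastic side of the market bears the larger share of a per-unit tax.

Suppliers bear the larger share: $1.2 per ton.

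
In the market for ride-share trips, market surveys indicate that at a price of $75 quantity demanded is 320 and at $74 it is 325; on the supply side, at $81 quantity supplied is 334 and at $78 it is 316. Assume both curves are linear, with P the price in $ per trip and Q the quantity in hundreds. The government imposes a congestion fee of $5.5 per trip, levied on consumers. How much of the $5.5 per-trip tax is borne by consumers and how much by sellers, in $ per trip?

Demand slope: (325 − 320)/(74 − 75) = -5, so Qd = 695 − 5P.
Supply slope: (316 − 334)/(78 − 81) = 6, so Qs = 6P − 152.
Before the tax: set 695 − 5P = 6P − 152 → P* = $77, Q* = 310.
With the tax collected from consumers, demand (in seller-price terms) shifts: Qd = 695 − 5(P + 5.5).
Solving gives Q = 295 with consumers paying $80 and sellers receiving $74.5 (the $5.5 wedge).
Burden on consumers: $3; on sellers: $2.5. (They sum to $5.5.)
The less price-elastic side of the market bears the larger share of a per-unit tax.

Consumers bear $3 per trip; sellers bear $2.5 per trip.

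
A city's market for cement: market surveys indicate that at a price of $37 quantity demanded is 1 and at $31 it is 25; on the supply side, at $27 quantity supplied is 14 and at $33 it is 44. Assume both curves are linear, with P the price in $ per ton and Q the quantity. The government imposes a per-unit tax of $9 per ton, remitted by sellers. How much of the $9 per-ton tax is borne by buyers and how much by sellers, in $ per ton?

Demand slope: (25 − 1)/(31 − 37) = -4, so Qd = 149 − 4P.
Supply slope: (44 − 14)/(33 − 27) = 5, so Qs = 5P − 121.
Without the tax, 149 − 4P = 5P − 121 gives 9P = 270, so P* = $30 and Q* = 29.
With the tax collected from sellers, supply shifts: Qs = 5(P − 9) − 121.
Solving gives Q = 9 with buyers paying $35 and sellers receiving $26 (the $9 wedge).
Burden on buyers: $5; on sellers: $4. (They sum to $9.)
The less price-elastic side of the market bears the larger share of a per-unit tax.

Buyers bear $5 per ton; sellers bear $4 per ton.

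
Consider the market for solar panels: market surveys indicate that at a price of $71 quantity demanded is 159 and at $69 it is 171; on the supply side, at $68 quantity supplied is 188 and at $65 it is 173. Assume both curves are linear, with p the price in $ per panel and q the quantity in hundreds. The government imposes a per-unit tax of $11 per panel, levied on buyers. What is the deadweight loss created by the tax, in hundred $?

Deadweight loss = $165 hundred.

Demand slope: (171 − 159)/(69 − 71) = -6, so qd = 585 − 6p.
Supply slope: (173 − 188)/(65 − 68) = 5, so qs = 5p − 152.
Without the tax, 585 − 6p = 5p − 152 gives 11p = 737, so p* = $67 and q* = 183.
With the tax collected from buyers, demand (in seller-price terms) shifts: qd = 585 − 6(p + 11).
New equilibrium: buyers pay $72, suppliers receive $61, q = 153. (Wedge: pb − ps = 11.)
Quantity falls by |ΔQ| = |183 − 153| = 30.
DWL = ½ · t · |ΔQ| = ½ · 11 · 30 = $165.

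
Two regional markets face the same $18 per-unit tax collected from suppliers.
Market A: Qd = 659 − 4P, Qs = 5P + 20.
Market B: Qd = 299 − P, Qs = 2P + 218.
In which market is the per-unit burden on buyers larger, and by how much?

Market B, by $2.

Market A: pre-tax P* = $71, Q* = 375; post-tax Q = 335; per-unit burden on buyers = $10.
Market B: pre-tax P* = $27, Q* = 272; post-tax Q = 260; per-unit burden on buyers = $12.
Difference: $10 vs $12 → market B is larger by $2.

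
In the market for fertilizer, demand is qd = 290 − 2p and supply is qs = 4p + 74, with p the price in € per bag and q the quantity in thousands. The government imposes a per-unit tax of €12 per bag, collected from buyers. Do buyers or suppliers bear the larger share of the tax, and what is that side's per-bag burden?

Without the tax, 290 − 2p = 4p + 74 gives 6p = 216, so p* = €36 and q* = 218.
With the tax collected from buyers, demand (in seller-price terms) shifts: qd = 290 − 2(p + 12).
Solving gives q = 202 with buyers paying €44 and suppliers receiving €32 (the €12 wedge).
Per-bag burden: buyers €8, suppliers €4.
Buyers take the larger share because demand is less price-elastic here (demand slope 2 vs supply slope 4).
The less price-elastic side of the market bears the larger share of a per-unit tax.

Buyers bear the larger share: €8 per bag.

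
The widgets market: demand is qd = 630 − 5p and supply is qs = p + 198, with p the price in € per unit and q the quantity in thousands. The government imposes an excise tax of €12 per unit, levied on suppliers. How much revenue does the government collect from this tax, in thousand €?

Before the tax: set 630 − 5p = p + 198 → p* = €72, q* = 270.
With the tax collected from suppliers, supply shifts: qs = (p − 12) + 198.
New equilibrium: consumers pay €74, suppliers receive €62, q = 260. (Wedge: pb − ps = 12.)
Revenue = t · Q = 12 · 260 = €3120.

Tax revenue = €3120 thousand.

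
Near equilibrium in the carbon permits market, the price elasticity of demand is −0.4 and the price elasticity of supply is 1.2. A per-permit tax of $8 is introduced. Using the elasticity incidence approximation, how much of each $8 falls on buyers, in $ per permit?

Incidence ratio: buyers' share ≈ εs / (εs + |εd|) = 1.2 / (1.2 + 0.4) = 0.75.
So buyers bear ≈ 0.75 × $8 = $6; sellers bear $2.

Buyers bear ≈ $6 per permit.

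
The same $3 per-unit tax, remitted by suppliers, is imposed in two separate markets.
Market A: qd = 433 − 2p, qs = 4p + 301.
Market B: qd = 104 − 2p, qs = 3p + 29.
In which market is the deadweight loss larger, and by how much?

Market A, by $0.6.

Market A: pre-tax p* = $22, q* = 389; post-tax q = 385; deadweight loss = $6.
Market B: pre-tax p* = $15, q* = 74; post-tax q = 70.4; deadweight loss = $5.4.
Difference: $6 vs $5.4 → market A is larger by $0.6.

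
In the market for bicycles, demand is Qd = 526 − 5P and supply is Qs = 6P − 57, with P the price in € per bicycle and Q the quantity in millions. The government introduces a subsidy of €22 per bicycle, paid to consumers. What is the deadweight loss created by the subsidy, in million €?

Without the subsidy, 526 − 5P = 6P − 57 gives 11P = 583, so P* = €53 and Q* = 261.
With a per-unit subsidy paid to consumers, each effectively pays P − 22, so demand becomes Qd = 526 − 5(P − 22).
New equilibrium: consumers pay €41, sellers receive €63, Q = 321. (Wedge: Pb − Ps = −22.)
Quantity rises by |ΔQ| = |261 − 321| = 60.
DWL = ½ · t · |ΔQ| = ½ · 22 · 60 = €660.

Deadweight loss = €660 million.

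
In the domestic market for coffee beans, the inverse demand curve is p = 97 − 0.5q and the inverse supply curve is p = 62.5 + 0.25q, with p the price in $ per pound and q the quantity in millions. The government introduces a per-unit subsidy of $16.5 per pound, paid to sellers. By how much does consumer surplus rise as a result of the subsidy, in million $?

Consumer surplus rises by $627 million.

Rewrite in direct form: qd = 194 − 2p and qs = 4p − 250.
Without the subsidy, 194 − 2p = 4p − 250 gives 6p = 444, so p* = $74 and q* = 46.
With a per-unit subsidy paid to sellers, each receives p + 16.5 per unit sold, so supply becomes qs = 4(p + 16.5) − 250.
New equilibrium: consumers pay $63, sellers receive $79.5, q = 68. (Wedge: pb − ps = −16.5.)
ΔCS is the trapezoid between Q = 68 and Q = 46 of height $11: ½ · (46 + 68) · 11 = $627.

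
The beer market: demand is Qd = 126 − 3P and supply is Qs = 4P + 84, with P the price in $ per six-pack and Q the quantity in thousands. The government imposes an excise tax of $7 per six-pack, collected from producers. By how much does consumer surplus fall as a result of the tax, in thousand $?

Consumer surplus falls by $408 thousand.

Before the tax: set 126 − 3P = 4P + 84 → P* = $6, Q* = 108.
With the tax collected from producers, supply shifts: Qs = 4(P − 7) + 84.
New equilibrium: consumers pay $10, producers receive $3, Q = 96. (Wedge: Pb − Ps = 7.)
ΔCS is the trapezoid between Q = 96 and Q = 108 of height $4: ½ · (108 + 96) · 4 = $408.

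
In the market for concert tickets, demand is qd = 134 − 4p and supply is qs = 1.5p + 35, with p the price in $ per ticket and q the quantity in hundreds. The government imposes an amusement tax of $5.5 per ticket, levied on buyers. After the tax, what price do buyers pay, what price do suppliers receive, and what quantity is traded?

Before the tax: set 134 − 4p = 1.5p + 35 → p* = $18, q* = 62.
With the tax collected from buyers, demand (in seller-price terms) shifts: qd = 134 − 4(p + 5.5).
New equilibrium: buyers pay $19.5, suppliers receive $14, q = 56. (Wedge: pb − ps = 5.5.)
The less price-elastic side of the market bears the larger share of a per-unit tax.

Buyers pay $19.5; suppliers receive $14; quantity = 56.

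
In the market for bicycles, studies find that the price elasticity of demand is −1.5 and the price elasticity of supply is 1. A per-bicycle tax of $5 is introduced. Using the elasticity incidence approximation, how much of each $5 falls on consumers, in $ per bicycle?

Incidence ratio: consumers' share ≈ εs / (εs + |εd|) = 1 / (1 + 1.5) = 0.4.
So consumers bear ≈ 0.4 × $5 = $2; sellers bear $3.

Consumers bear ≈ $2 per bicycle.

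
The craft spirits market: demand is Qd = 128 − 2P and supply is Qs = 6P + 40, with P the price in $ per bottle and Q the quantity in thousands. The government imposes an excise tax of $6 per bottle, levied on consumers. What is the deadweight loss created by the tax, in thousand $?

Deadweight loss = $27 thousand.

Before the tax: set 128 − 2P = 6P + 40 → P* = $11, Q* = 106.
With the tax collected from consumers, demand (in seller-price terms) shifts: Qd = 128 − 2(P + 6).
New equilibrium: consumers pay $15.5, producers receive $9.5, Q = 97. (Wedge: Pb − Ps = 6.)
Quantity falls by |ΔQ| = |106 − 97| = 9.
DWL = ½ · t · |ΔQ| = ½ · 6 · 9 = $27.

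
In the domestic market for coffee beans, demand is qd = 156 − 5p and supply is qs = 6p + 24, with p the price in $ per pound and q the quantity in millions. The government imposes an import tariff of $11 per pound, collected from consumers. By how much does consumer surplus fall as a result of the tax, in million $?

Consumer surplus falls by $486 million.

Before the tax: set 156 − 5p = 6p + 24 → p* = $12, q* = 96.
With the tax collected from consumers, demand (in seller-price terms) shifts: qd = 156 − 5(p + 11).
Solving gives q = 66 with consumers paying $18 and sellers receiving $7 (the $11 wedge).
ΔCS is the trapezoid between Q = 66 and Q = 96 of height $6: ½ · (96 + 66) · 6 = $486.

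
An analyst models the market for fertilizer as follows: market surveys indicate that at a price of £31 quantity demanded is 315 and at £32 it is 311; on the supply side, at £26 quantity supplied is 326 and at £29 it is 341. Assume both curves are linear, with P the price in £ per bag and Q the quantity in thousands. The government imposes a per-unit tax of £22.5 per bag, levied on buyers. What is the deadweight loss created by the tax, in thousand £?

Deadweight loss = £562.5 thousand.

Demand slope: (311 − 315)/(32 − 31) = -4, so Qd = 439 − 4P.
Supply slope: (341 − 326)/(29 − 26) = 5, so Qs = 5P + 196.
Without the tax, 439 − 4P = 5P + 196 gives 9P = 243, so P* = £27 and Q* = 331.
With the tax collected from buyers, demand (in seller-price terms) shifts: Qd = 439 − 4(P + 22.5).
Solving gives Q = 281 with buyers paying £39.5 and suppliers receiving £17 (the £22.5 wedge).
Quantity falls by |ΔQ| = |331 − 281| = 50.
DWL = ½ · t · |ΔQ| = ½ · 22.5 · 50 = £562.5.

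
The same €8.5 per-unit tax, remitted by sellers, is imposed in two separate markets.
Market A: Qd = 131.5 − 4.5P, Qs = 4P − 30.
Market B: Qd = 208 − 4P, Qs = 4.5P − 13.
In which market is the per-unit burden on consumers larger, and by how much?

Market B, by €0.5.

Market A: pre-tax P* = €19, Q* = 46; post-tax Q = 28; per-unit burden on consumers = €4.
Market B: pre-tax P* = €26, Q* = 104; post-tax Q = 86; per-unit burden on consumers = €4.5.
Difference: €4 vs €4.5 → market B is larger by €0.5.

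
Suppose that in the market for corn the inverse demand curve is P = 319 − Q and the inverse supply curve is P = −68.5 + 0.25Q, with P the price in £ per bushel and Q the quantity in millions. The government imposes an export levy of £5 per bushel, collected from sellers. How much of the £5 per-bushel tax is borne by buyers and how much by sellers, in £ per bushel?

Rewrite in direct form: Qd = 319 − P and Qs = 4P + 274.
Without the tax, 319 − P = 4P + 274 gives 5P = 45, so P* = £9 and Q* = 310.
With the tax collected from sellers, supply shifts: Qs = 4(P − 5) + 274.
New equilibrium: buyers pay £13, sellers receive £8, Q = 306. (Wedge: Pb − Ps = 5.)
Burden on buyers: £4; on sellers: £1. (They sum to £5.)
The less price-elastic side of the market bears the larger share of a per-unit tax.

Buyers bear £4 per bushel; sellers bear £1 per bushel.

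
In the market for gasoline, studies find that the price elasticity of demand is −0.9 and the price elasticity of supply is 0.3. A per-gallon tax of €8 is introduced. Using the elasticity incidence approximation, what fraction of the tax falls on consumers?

Incidence ratio: consumers' share ≈ εs / (εs + |εd|) = 0.3 / (0.3 + 0.9) = 0.25.
Supply is the less elastic side, so consumers bear the smaller share.

Consumers' share ≈ 0.25.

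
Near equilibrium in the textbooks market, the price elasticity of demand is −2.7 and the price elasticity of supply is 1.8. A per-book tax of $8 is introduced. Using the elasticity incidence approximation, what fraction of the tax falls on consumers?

Consumers' share ≈ 0.4.

Incidence ratio: consumers' share ≈ εs / (εs + |εd|) = 1.8 / (1.8 + 2.7) = 0.4.
Supply is the less elastic side, so consumers bear the smaller share.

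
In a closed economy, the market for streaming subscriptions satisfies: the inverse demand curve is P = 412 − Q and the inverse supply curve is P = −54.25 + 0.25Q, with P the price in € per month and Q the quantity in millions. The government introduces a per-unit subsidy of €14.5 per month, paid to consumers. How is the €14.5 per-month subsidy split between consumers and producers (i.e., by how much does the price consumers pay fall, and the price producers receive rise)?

Rewrite in direct form: Qd = 412 − P and Qs = 4P + 217.
Before the subsidy: set 412 − P = 4P + 217 → P* = €39, Q* = 373.
With a per-unit subsidy paid to consumers, each effectively pays P − 14.5, so demand becomes Qd = 412 − (P − 14.5).
Solving gives Q = 384.6 with consumers paying €27.4 and producers receiving €41.9 (the €14.5 wedge).
Gain to consumers: €11.6; to producers: €2.9. (They sum to €14.5.)

Consumers gain €11.6 per month; producers gain €2.9 per month.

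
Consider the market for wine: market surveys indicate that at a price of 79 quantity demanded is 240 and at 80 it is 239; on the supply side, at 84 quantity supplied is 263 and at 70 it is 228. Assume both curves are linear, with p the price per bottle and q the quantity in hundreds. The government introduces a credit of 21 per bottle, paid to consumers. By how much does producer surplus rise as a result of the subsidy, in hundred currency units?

Producer surplus rises by 1503 hundred.

Demand slope: (239 − 240)/(80 − 79) = -1, so qd = 319 − p.
Supply slope: (228 − 263)/(70 − 84) = 2.5, so qs = 2.5p + 53.
Before the subsidy: set 319 − p = 2.5p + 53 → p* = 76, q* = 243.
With a per-unit subsidy paid to consumers, each effectively pays p − 21, so demand becomes qd = 319 − (p − 21).
New equilibrium: consumers pay 61, producers receive 82, q = 258. (Wedge: pb − ps = −21.)
ΔPS is the trapezoid between Q = 258 and Q = 243 of height 6: ½ · (243 + 258) · 6 = 1503.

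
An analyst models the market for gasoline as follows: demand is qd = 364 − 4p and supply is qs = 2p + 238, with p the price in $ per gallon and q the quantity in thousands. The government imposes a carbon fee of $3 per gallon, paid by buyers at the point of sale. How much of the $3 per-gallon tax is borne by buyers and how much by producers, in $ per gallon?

Buyers bear $1 per gallon; producers bear $2 per gallon.

Before the tax: set 364 − 4p = 2p + 238 → p* = $21, q* = 280.
With the tax collected from buyers, demand (in seller-price terms) shifts: qd = 364 − 4(p + 3).
New equilibrium: buyers pay $22, producers receive $19, q = 276. (Wedge: pb − ps = 3.)
Burden on buyers: $1; on producers: $2. (They sum to $3.)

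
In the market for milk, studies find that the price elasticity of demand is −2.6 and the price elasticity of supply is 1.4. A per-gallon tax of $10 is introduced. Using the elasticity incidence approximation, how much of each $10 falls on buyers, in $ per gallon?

Incidence ratio: buyers' share ≈ εs / (εs + |εd|) = 1.4 / (1.4 + 2.6) = 0.35.
So buyers bear ≈ 0.35 × $10 = $3.5; suppliers bear $6.5.

Buyers bear ≈ $3.5 per gallon.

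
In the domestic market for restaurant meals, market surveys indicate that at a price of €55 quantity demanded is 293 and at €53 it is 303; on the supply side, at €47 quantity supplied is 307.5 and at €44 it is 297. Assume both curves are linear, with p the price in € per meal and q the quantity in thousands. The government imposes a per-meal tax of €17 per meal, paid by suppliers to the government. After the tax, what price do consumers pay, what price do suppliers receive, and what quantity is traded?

Demand slope: (303 − 293)/(53 − 55) = -5, so qd = 568 − 5p.
Supply slope: (297 − 307.5)/(44 − 47) = 3.5, so qs = 3.5p + 143.
Without the tax, 568 − 5p = 3.5p + 143 gives 8.5p = 425, so p* = €50 and q* = 318.
With the tax collected from suppliers, supply shifts: qs = 3.5(p − 17) + 143.
New equilibrium: consumers pay €57, suppliers receive €40, q = 283. (Wedge: pb − ps = 17.)

Consumers pay €57; suppliers receive €40; quantity = 283.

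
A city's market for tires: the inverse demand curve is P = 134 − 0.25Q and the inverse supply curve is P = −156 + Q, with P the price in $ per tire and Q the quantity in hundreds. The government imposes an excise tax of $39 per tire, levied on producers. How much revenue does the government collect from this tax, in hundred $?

Inverting to Q(P) form: Qd = 536 − 4P; Qs = P + 156.
Before the tax: set 536 − 4P = P + 156 → P* = $76, Q* = 232.
With the tax collected from producers, supply shifts: Qs = (P − 39) + 156.
Solving gives Q = 200.8 with consumers paying $83.8 and producers receiving $44.8 (the $39 wedge).
Revenue = t · Q = 39 · 200.8 = $7831.2.

Tax revenue = $7831.2 hundred.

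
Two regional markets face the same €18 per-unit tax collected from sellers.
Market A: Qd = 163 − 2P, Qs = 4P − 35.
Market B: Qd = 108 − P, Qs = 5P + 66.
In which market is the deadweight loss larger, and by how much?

Market A, by €81.

Market A: pre-tax P* = €33, Q* = 97; post-tax Q = 73; deadweight loss = €216.
Market B: pre-tax P* = €7, Q* = 101; post-tax Q = 86; deadweight loss = €135.
Difference: €216 vs €135 → market A is larger by €81.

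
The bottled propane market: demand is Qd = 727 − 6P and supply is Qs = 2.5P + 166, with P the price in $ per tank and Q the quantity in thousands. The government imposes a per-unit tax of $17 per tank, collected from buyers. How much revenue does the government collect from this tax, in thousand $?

Tax revenue = $5117 thousand.

Before the tax: set 727 − 6P = 2.5P + 166 → P* = $66, Q* = 331.
With the tax collected from buyers, demand (in seller-price terms) shifts: Qd = 727 − 6(P + 17).
New equilibrium: buyers pay $71, producers receive $54, Q = 301. (Wedge: Pb − Ps = 17.)
Revenue = t · Q = 17 · 301 = $5117.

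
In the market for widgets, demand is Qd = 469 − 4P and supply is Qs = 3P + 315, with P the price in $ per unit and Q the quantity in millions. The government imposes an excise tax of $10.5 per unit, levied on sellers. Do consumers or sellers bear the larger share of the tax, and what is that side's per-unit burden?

Before the tax: set 469 − 4P = 3P + 315 → P* = $22, Q* = 381.
With the tax collected from sellers, supply shifts: Qs = 3(P − 10.5) + 315.
Solving gives Q = 363 with consumers paying $26.5 and sellers receiving $16 (the $10.5 wedge).
Per-unit burden: consumers $4.5, sellers $6.
Sellers take the larger share because supply is less price-elastic here (demand slope 4 vs supply slope 3).
The less price-elastic side of the market bears the larger share of a per-unit tax.

Sellers bear the larger share: $6 per unit.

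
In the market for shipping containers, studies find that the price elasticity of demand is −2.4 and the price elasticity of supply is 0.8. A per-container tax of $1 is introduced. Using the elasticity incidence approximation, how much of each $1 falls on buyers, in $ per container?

Buyers bear ≈ $0.25 per container.

Incidence ratio: buyers' share ≈ εs / (εs + |εd|) = 0.8 / (0.8 + 2.4) = 0.25.
So buyers bear ≈ 0.25 × $1 = $0.25; suppliers bear $0.75.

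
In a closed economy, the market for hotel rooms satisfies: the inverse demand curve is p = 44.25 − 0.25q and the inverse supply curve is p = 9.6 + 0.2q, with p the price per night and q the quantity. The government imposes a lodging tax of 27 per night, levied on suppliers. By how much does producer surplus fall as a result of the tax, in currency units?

Rewrite in direct form: qd = 177 − 4p and qs = 5p − 48.
Without the tax, 177 − 4p = 5p − 48 gives 9p = 225, so p* = 25 and q* = 77.
With the tax collected from suppliers, supply shifts: qs = 5(p − 27) − 48.
New equilibrium: consumers pay 40, suppliers receive 13, q = 17. (Wedge: pb − ps = 27.)
ΔPS is the trapezoid between Q = 17 and Q = 77 of height 12: ½ · (77 + 17) · 12 = 564.

Producer surplus falls by 564.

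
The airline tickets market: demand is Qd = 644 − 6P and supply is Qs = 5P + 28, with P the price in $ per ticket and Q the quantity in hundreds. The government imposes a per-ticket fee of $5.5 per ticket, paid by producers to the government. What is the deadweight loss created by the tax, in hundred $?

Before the tax: set 644 − 6P = 5P + 28 → P* = $56, Q* = 308.
With the tax collected from producers, supply shifts: Qs = 5(P − 5.5) + 28.
New equilibrium: buyers pay $58.5, producers receive $53, Q = 293. (Wedge: Pb − Ps = 5.5.)
Quantity falls by |ΔQ| = |308 − 293| = 15.
DWL = ½ · t · |ΔQ| = ½ · 5.5 · 15 = $41.25.

Deadweight loss = $41.25 hundred.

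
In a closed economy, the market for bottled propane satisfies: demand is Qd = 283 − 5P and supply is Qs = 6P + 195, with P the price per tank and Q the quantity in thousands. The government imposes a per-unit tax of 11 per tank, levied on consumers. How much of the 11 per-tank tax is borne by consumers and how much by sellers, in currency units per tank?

Consumers bear 6 per tank; sellers bear 5 per tank.

Without the tax, 283 − 5P = 6P + 195 gives 11P = 88, so P* = 8 and Q* = 243.
With the tax collected from consumers, demand (in seller-price terms) shifts: Qd = 283 − 5(P + 11).
Solving gives Q = 213 with consumers paying 14 and sellers receiving 3 (the 11 wedge).
Burden on consumers: 6; on sellers: 5. (They sum to 11.)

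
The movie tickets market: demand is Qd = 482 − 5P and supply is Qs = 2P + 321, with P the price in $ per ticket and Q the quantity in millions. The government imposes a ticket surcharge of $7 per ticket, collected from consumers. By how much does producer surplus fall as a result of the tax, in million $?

Producer surplus falls by $1810 million.

Before the tax: set 482 − 5P = 2P + 321 → P* = $23, Q* = 367.
With the tax collected from consumers, demand (in seller-price terms) shifts: Qd = 482 − 5(P + 7).
Solving gives Q = 357 with consumers paying $25 and suppliers receiving $18 (the $7 wedge).
ΔPS is the trapezoid between Q = 357 and Q = 367 of height $5: ½ · (367 + 357) · 5 = $1810.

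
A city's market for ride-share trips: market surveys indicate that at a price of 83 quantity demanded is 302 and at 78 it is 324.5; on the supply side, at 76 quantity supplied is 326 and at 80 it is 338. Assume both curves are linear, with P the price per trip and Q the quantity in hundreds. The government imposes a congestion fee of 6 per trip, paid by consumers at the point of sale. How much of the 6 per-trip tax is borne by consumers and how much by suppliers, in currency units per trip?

Consumers bear 2.4 per trip; suppliers bear 3.6 per trip.

Demand slope: (324.5 − 302)/(78 − 83) = -4.5, so Qd = 675.5 − 4.5P.
Supply slope: (338 − 326)/(80 − 76) = 3, so Qs = 3P + 98.
Without the tax, 675.5 − 4.5P = 3P + 98 gives 7.5P = 577.5, so P* = 77 and Q* = 329.
With the tax collected from consumers, demand (in seller-price terms) shifts: Qd = 675.5 − 4.5(P + 6).
New equilibrium: consumers pay 79.4, suppliers receive 73.4, Q = 318.2. (Wedge: Pb − Ps = 6.)
Burden on consumers: 2.4; on suppliers: 3.6. (They sum to 6.)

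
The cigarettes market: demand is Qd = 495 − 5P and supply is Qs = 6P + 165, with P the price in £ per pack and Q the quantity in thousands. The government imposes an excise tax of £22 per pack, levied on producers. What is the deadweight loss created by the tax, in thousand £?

Deadweight loss = £660 thousand.

Without the tax, 495 − 5P = 6P + 165 gives 11P = 330, so P* = £30 and Q* = 345.
With the tax collected from producers, supply shifts: Qs = 6(P − 22) + 165.
Solving gives Q = 285 with consumers paying £42 and producers receiving £20 (the £22 wedge).
Quantity falls by |ΔQ| = |345 − 285| = 60.
DWL = ½ · t · |ΔQ| = ½ · 22 · 60 = £660.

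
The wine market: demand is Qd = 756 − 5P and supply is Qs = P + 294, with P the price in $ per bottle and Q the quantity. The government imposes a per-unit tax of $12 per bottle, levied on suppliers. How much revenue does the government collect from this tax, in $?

Tax revenue = $4332.

Before the tax: set 756 − 5P = P + 294 → P* = $77, Q* = 371.
With the tax collected from suppliers, supply shifts: Qs = (P − 12) + 294.
New equilibrium: buyers pay $79, suppliers receive $67, Q = 361. (Wedge: Pb − Ps = 12.)
Revenue = t · Q = 12 · 361 = $4332.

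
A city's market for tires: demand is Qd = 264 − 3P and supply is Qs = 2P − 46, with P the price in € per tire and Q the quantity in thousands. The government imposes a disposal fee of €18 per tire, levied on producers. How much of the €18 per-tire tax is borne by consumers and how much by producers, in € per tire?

Without the tax, 264 − 3P = 2P − 46 gives 5P = 310, so P* = €62 and Q* = 78.
With the tax collected from producers, supply shifts: Qs = 2(P − 18) − 46.
Solving gives Q = 56.4 with consumers paying €69.2 and producers receiving €51.2 (the €18 wedge).
Burden on consumers: €7.2; on producers: €10.8. (They sum to €18.)
The less price-elastic side of the market bears the larger share of a per-unit tax.

Consumers bear €7.2 per tire; producers bear €10.8 per tire.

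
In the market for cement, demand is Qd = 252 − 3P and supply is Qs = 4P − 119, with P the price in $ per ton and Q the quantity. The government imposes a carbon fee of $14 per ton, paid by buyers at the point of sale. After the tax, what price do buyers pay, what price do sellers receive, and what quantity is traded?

Buyers pay $61; sellers receive $47; quantity = 69.

Without the tax, 252 − 3P = 4P − 119 gives 7P = 371, so P* = $53 and Q* = 93.
With the tax collected from buyers, demand (in seller-price terms) shifts: Qd = 252 − 3(P + 14).
Solving gives Q = 69 with buyers paying $61 and sellers receiving $47 (the $14 wedge).
The less price-elastic side of the market bears the larger share of a per-unit tax.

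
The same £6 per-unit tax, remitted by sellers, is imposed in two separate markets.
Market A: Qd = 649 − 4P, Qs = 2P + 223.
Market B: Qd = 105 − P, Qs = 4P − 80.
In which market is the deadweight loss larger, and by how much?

Market A, by £9.6.

Market A: pre-tax P* = £71, Q* = 365; post-tax Q = 357; deadweight loss = £24.
Market B: pre-tax P* = £37, Q* = 68; post-tax Q = 63.2; deadweight loss = £14.4.
Difference: £24 vs £14.4 → market A is larger by £9.6.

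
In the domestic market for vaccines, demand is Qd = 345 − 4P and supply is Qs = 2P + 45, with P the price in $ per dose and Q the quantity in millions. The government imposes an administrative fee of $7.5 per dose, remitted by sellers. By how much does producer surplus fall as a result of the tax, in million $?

Producer surplus falls by $700 million.

Before the tax: set 345 − 4P = 2P + 45 → P* = $50, Q* = 145.
With the tax collected from sellers, supply shifts: Qs = 2(P − 7.5) + 45.
New equilibrium: buyers pay $52.5, sellers receive $45, Q = 135. (Wedge: Pb − Ps = 7.5.)
ΔPS is the trapezoid between Q = 135 and Q = 145 of height $5: ½ · (145 + 135) · 5 = $700.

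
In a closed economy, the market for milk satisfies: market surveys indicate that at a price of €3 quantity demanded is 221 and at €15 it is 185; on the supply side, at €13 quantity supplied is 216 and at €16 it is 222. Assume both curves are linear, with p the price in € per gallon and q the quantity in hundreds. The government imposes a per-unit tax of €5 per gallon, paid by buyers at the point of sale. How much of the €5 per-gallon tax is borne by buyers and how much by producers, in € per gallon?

Demand slope: (185 − 221)/(15 − 3) = -3, so qd = 230 − 3p.
Supply slope: (222 − 216)/(16 − 13) = 2, so qs = 2p + 190.
Before the tax: set 230 − 3p = 2p + 190 → p* = €8, q* = 206.
With the tax collected from buyers, demand (in seller-price terms) shifts: qd = 230 − 3(p + 5).
New equilibrium: buyers pay €10, producers receive €5, q = 200. (Wedge: pb − ps = 5.)
Burden on buyers: €2; on producers: €3. (They sum to €5.)
The less price-elastic side of the market bears the larger share of a per-unit tax.

Buyers bear €2 per gallon; producers bear €3 per gallon.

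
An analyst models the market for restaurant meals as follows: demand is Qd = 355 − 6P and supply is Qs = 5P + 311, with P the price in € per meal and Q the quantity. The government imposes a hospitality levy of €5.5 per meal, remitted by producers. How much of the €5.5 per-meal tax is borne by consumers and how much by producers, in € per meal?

Consumers bear €2.5 per meal; producers bear €3 per meal.

Before the tax: set 355 − 6P = 5P + 311 → P* = €4, Q* = 331.
With the tax collected from producers, supply shifts: Qs = 5(P − 5.5) + 311.
New equilibrium: consumers pay €6.5, producers receive €1, Q = 316. (Wedge: Pb − Ps = 5.5.)
Burden on consumers: €2.5; on producers: €3. (They sum to €5.5.)
The less price-elastic side of the market bears the larger share of a per-unit tax.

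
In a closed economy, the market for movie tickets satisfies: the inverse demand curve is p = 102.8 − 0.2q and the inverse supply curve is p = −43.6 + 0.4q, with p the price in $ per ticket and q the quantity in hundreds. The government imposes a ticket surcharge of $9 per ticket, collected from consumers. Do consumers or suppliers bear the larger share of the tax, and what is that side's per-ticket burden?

Rewrite in direct form: qd = 514 − 5p and qs = 2.5p + 109.
Without the tax, 514 − 5p = 2.5p + 109 gives 7.5p = 405, so p* = $54 and q* = 244.
With the tax collected from consumers, demand (in seller-price terms) shifts: qd = 514 − 5(p + 9).
New equilibrium: consumers pay $57, suppliers receive $48, q = 229. (Wedge: pb − ps = 9.)
Per-ticket burden: consumers $3, suppliers $6.
Suppliers take the larger share because supply is less price-elastic here (demand slope 5 vs supply slope 2.5).

Suppliers bear the larger share: $6 per ticket.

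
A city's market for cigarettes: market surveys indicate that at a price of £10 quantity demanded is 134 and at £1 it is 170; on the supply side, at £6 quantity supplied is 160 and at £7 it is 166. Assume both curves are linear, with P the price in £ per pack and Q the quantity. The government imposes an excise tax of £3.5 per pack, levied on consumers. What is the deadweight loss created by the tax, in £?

Deadweight loss = £14.7.

Demand slope: (170 − 134)/(1 − 10) = -4, so Qd = 174 − 4P.
Supply slope: (166 − 160)/(7 − 6) = 6, so Qs = 6P + 124.
Before the tax: set 174 − 4P = 6P + 124 → P* = £5, Q* = 154.
With the tax collected from consumers, demand (in seller-price terms) shifts: Qd = 174 − 4(P + 3.5).
Solving gives Q = 145.6 with consumers paying £7.1 and sellers receiving £3.6 (the £3.5 wedge).
Quantity falls by |ΔQ| = |154 − 145.6| = 8.4.
DWL = ½ · t · |ΔQ| = ½ · 3.5 · 8.4 = £14.7.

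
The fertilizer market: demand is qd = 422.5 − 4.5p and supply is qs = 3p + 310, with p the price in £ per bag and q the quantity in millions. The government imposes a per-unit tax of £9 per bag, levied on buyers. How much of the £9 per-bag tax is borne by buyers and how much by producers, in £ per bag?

Without the tax, 422.5 − 4.5p = 3p + 310 gives 7.5p = 112.5, so p* = £15 and q* = 355.
With the tax collected from buyers, demand (in seller-price terms) shifts: qd = 422.5 − 4.5(p + 9).
Solving gives q = 338.8 with buyers paying £18.6 and producers receiving £9.6 (the £9 wedge).
Burden on buyers: £3.6; on producers: £5.4. (They sum to £9.)
The less price-elastic side of the market bears the larger share of a per-unit tax.

Buyers bear £3.6 per bag; producers bear £5.4 per bag.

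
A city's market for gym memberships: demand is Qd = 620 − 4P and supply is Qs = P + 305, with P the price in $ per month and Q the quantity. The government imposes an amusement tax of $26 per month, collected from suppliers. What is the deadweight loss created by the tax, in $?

Before the tax: set 620 − 4P = P + 305 → P* = $63, Q* = 368.
With the tax collected from suppliers, supply shifts: Qs = (P − 26) + 305.
Solving gives Q = 347.2 with consumers paying $68.2 and suppliers receiving $42.2 (the $26 wedge).
Quantity falls by |ΔQ| = |368 − 347.2| = 20.8.
DWL = ½ · t · |ΔQ| = ½ · 26 · 20.8 = $270.4.

Deadweight loss = $270.4.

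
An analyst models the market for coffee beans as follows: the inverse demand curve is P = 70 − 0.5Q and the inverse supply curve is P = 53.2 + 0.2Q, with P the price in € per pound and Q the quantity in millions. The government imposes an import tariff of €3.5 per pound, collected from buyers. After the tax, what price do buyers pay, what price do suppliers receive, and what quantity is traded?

Rewrite in direct form: Qd = 140 − 2P and Qs = 5P − 266.
Without the tax, 140 − 2P = 5P − 266 gives 7P = 406, so P* = €58 and Q* = 24.
With the tax collected from buyers, demand (in seller-price terms) shifts: Qd = 140 − 2(P + 3.5).
Solving gives Q = 19 with buyers paying €60.5 and suppliers receiving €57 (the €3.5 wedge).

Buyers pay €60.5; suppliers receive €57; quantity = 19.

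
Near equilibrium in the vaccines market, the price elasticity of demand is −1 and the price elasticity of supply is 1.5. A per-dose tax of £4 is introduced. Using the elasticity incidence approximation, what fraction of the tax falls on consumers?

Consumers' share ≈ 0.6.

Incidence ratio: consumers' share ≈ εs / (εs + |εd|) = 1.5 / (1.5 + 1) = 0.6.
Supply is the more elastic side, so consumers bear the larger share.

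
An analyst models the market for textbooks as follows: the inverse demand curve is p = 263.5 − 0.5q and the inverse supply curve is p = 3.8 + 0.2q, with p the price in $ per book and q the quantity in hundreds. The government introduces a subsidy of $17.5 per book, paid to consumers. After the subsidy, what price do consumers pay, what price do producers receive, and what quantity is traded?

Consumers pay $65.5; producers receive $83; quantity = 396.

Rewrite in direct form: qd = 527 − 2p and qs = 5p − 19.
Without the subsidy, 527 − 2p = 5p − 19 gives 7p = 546, so p* = $78 and q* = 371.
With a per-unit subsidy paid to consumers, each effectively pays p − 17.5, so demand becomes qd = 527 − 2(p − 17.5).
New equilibrium: consumers pay $65.5, producers receive $83, q = 396. (Wedge: pb − ps = −17.5.)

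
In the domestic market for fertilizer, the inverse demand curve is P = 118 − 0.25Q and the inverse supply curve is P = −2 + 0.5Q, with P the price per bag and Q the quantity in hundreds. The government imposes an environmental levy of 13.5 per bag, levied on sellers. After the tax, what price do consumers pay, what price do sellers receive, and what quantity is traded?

Consumers pay 82.5; sellers receive 69; quantity = 142.

Rewrite in direct form: Qd = 472 − 4P and Qs = 2P + 4.
Without the tax, 472 − 4P = 2P + 4 gives 6P = 468, so P* = 78 and Q* = 160.
With the tax collected from sellers, supply shifts: Qs = 2(P − 13.5) + 4.
New equilibrium: consumers pay 82.5, sellers receive 69, Q = 142. (Wedge: Pb − Ps = 13.5.)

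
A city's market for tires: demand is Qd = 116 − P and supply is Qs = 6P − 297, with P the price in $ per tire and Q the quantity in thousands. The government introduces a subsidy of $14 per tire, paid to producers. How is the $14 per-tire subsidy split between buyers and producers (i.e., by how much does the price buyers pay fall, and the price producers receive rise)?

Buyers gain $12 per tire; producers gain $2 per tire.

Before the subsidy: set 116 − P = 6P − 297 → P* = $59, Q* = 57.
With a per-unit subsidy paid to producers, each receives P + 14 per unit sold, so supply becomes Qs = 6(P + 14) − 297.
Solving gives Q = 69 with buyers paying $47 and producers receiving $61 (the $14 wedge).
Gain to buyers: $12; to producers: $2. (They sum to $14.)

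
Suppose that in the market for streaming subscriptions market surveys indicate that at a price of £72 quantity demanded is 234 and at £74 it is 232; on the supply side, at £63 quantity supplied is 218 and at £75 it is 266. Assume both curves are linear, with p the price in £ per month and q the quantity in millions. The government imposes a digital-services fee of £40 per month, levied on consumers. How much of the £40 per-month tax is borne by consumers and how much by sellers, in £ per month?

Demand slope: (232 − 234)/(74 − 72) = -1, so qd = 306 − p.
Supply slope: (266 − 218)/(75 − 63) = 4, so qs = 4p − 34.
Before the tax: set 306 − p = 4p − 34 → p* = £68, q* = 238.
With the tax collected from consumers, demand (in seller-price terms) shifts: qd = 306 − (p + 40).
Solving gives q = 206 with consumers paying £100 and sellers receiving £60 (the £40 wedge).
Burden on consumers: £32; on sellers: £8. (They sum to £40.)
The less price-elastic side of the market bears the larger share of a per-unit tax.

Consumers bear £32 per month; sellers bear £8 per month.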